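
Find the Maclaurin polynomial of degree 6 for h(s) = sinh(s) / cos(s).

3*s^5/10 + 2*s^3/3 + s

Invert the denominator's series and multiply.
h(0) = 0
h′(0) = 1
h′′(0) = 0
h′′′(0) = 4
h^(4)(0) = 0
h^(5)(0) = 36
h^(6)(0) = 0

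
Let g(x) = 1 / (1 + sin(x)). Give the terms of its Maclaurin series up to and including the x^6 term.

17*x^6/45 - 61*x^5/120 + 2*x^4/3 - 5*x^3/6 + x^2 - x + 1

Use the geometric series for the reciprocal, then substitute.
g(0) = 1
g′(0) = -1
g′′(0) = 2
g′′′(0) = -5
g^(4)(0) = 16
g^(5)(0) = -61
g^(6)(0) = 272
The Taylor polynomial is Σ g^(k)(0)/k! · x^k.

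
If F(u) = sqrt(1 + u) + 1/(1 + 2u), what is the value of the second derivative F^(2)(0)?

Expand each term separately and add.
The coefficient of u^2 in the expansion is 31/8, so F′′(0) = 2! * (31/8) = 31/4.

31/4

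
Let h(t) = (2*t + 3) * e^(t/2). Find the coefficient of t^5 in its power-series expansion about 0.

23/3840

Multiply each power in the prefactor through the base expansion.
[t^0] = 3;  [t^1] = 7/2;  [t^2] = 11/8;  [t^3] = 5/16;  [t^4] = 19/384;  [t^5] = 23/3840.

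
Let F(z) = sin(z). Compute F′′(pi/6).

Apply the Taylor formula c_k = f^(k)(a)/k!.
The coefficient of (z - pi/6)^2 in the expansion is -1/4, so F′′(pi/6) = 2! * (-1/4) = -1/2.

-1/2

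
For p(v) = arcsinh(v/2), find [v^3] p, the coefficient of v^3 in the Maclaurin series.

-1/48

p(0) = 0
p′(0) = 1/2
p′′(0) = 0
p′′′(0) = -1/8
Dividing each by k! gives the coefficients c_0, ..., c_3.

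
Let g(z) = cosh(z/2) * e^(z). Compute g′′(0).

5/4

Multiply the two series term by term and collect like powers.
The coefficient of z^2 in the expansion is 5/8, so g′′(0) = 2! * (5/8) = 5/4.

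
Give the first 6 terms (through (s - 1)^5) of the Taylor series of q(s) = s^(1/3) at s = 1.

[(s - 1)^0] = 1;  [(s - 1)^1] = 1/3;  [(s - 1)^2] = -1/9;  [(s - 1)^3] = 5/81;  [(s - 1)^4] = -10/243;  [(s - 1)^5] = 22/729.

22*(s - 1)^5/729 - 10*(s - 1)^4/243 + 5*(s - 1)^3/81 - (s - 1)^2/9 + (s - 1)/3 + 1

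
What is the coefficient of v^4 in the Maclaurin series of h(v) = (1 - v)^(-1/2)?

Differentiate repeatedly and evaluate at the center.
h(0) = 1
h′(0) = 1/2
h′′(0) = 3/4
h′′′(0) = 15/8
h^(4)(0) = 105/16
Dividing each by k! gives the coefficients c_0, ..., c_4.

35/128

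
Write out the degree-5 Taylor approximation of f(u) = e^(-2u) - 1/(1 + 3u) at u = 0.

Add the two expansions coefficient-wise.
[u^0] = 0;  [u^1] = 1;  [u^2] = -7;  [u^3] = 77/3;  [u^4] = -241/3;  [u^5] = 3641/15.

3641*u^5/15 - 241*u^4/3 + 77*u^3/3 - 7*u^2 + u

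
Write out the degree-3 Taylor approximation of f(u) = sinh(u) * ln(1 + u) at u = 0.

Write out both Maclaurin series and multiply, keeping only the needed powers.
f(0) = 0
f′(0) = 0
f′′(0) = 2
f′′′(0) = -3

-u^3/2 + u^2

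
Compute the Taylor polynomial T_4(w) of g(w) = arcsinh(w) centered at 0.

Compute the successive derivatives at the expansion point and divide by k!.
[w^0] = 0;  [w^1] = 1;  [w^2] = 0;  [w^3] = -1/6;  [w^4] = 0.

-w^3/6 + w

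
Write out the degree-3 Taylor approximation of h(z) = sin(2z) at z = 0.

[z^0] = 0;  [z^1] = 2;  [z^2] = 0;  [z^3] = -4/3.

-4*z^3/3 + 2*z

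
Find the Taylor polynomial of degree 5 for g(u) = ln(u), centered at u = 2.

(u - 2)^5/160 - (u - 2)^4/64 + (u - 2)^3/24 - (u - 2)^2/8 + (u - 2)/2 + ln(2)

[(u - 2)^0] = ln(2);  [(u - 2)^1] = 1/2;  [(u - 2)^2] = -1/8;  [(u - 2)^3] = 1/24;  [(u - 2)^4] = -1/64;  [(u - 2)^5] = 1/160.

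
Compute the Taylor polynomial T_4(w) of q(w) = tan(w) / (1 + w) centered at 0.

Take the Cauchy product of the two expansions.
q(0) = 0
q′(0) = 1
q′′(0) = -2
q′′′(0) = 8
q^(4)(0) = -32

-4*w^4/3 + 4*w^3/3 - w^2 + w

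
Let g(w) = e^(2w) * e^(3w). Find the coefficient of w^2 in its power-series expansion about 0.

Multiply the two series term by term and collect like powers.
[w^0] = 1;  [w^1] = 5;  [w^2] = 25/2.
So c_2 = g′′(0)/2! = 25/2.

25/2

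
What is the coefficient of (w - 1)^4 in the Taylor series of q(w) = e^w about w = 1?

e/24

q(1) = e
q′(1) = e
q′′(1) = e
q′′′(1) = e
q^(4)(1) = e
Then c_k = q^(k)(1)/k! gives each Taylor coefficient.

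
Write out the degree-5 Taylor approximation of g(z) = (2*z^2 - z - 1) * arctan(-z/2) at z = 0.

43*z^5/480 - z^4/24 - 25*z^3/24 + z^2/2 + z/2

Distribute the polynomial across the series and collect like powers.
g(0) = 0
g′(0) = 1/2
g′′(0) = 1
g′′′(0) = -25/4
g^(4)(0) = -1
g^(5)(0) = 43/4
Then c_k = g^(k)(0)/k! gives each Taylor coefficient.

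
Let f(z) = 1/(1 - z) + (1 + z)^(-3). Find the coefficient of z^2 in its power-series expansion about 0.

7

Combine the two series term by term.
f(0) = 2
f′(0) = -2
f′′(0) = 14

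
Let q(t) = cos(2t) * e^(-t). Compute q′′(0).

-3

Take the Cauchy product of the two expansions.
The coefficient of t^2 in the expansion is -3/2, so q′′(0) = 2! * (-3/2) = -3.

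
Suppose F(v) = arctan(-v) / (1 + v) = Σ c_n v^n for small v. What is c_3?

-2/3

Expand each factor separately, then convolve coefficients.
F(0) = 0
F′(0) = -1
F′′(0) = 2
F′′′(0) = -4
So c_3 = F′′′(0)/3! = -2/3.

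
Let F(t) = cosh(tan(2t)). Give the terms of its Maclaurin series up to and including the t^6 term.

236*t^6/15 + 6*t^4 + 2*t^2 + 1

Let u equal the inner series; expand the outer function in u and truncate.
F(0) = 1
F′(0) = 0
F′′(0) = 4
F′′′(0) = 0
F^(4)(0) = 144
F^(5)(0) = 0
F^(6)(0) = 11328
Dividing each by k! gives the coefficients c_0, ..., c_6.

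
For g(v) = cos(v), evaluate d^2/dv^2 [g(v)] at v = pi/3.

-1/2

The coefficient of (v - pi/3)^2 in the expansion is -1/4, so g′′(pi/3) = 2! * (-1/4) = -1/2.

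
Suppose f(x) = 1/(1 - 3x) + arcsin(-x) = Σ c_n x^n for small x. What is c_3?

161/6

Combine the two series term by term.
So c_3 = f′′′(0)/3! = 161/6.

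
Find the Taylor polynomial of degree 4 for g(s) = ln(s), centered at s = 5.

Use the known series and substitute for the argument.
g(5) = ln(5)
g′(5) = 1/5
g′′(5) = -1/25
g′′′(5) = 2/125
g^(4)(5) = -6/625

-(s - 5)^4/2500 + (s - 5)^3/375 - (s - 5)^2/50 + (s - 5)/5 + ln(5)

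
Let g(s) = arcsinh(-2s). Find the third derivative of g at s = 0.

The coefficient of s^3 in the expansion is 4/3, so g′′′(0) = 3! * (4/3) = 8.

8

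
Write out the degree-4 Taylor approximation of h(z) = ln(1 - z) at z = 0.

-z^4/4 - z^3/3 - z^2/2 - z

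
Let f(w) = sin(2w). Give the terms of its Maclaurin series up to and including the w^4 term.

-4*w^3/3 + 2*w

Apply the Taylor formula c_k = f^(k)(a)/k!.
[w^0] = 0;  [w^1] = 2;  [w^2] = 0;  [w^3] = -4/3;  [w^4] = 0.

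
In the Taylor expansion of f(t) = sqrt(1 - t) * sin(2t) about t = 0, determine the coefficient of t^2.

Multiply the two series term by term and collect like powers.

-1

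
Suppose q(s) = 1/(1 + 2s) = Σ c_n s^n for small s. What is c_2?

Apply the Taylor formula c_k = f^(k)(a)/k!.
So c_2 = q′′(0)/2! = 4.

4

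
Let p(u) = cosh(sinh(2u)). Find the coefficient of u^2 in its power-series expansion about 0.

2

Compose series: expand the inner function first, then feed it into the outer expansion.
[u^0] = 1;  [u^1] = 0;  [u^2] = 2.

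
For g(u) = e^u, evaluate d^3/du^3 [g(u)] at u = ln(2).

Compute the successive derivatives at the expansion point and divide by k!.
The coefficient of (u - ln(2))^3 in the expansion is 1/3, so g′′′(ln(2)) = 3! * (1/3) = 2.

2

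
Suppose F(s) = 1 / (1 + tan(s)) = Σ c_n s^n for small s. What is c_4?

5/3

Expand as Σ (-1)^k u^k with u equal to the inner function's series.
F(0) = 1
F′(0) = -1
F′′(0) = 2
F′′′(0) = -8
F^(4)(0) = 40
Then c_k = F^(k)(0)/k! gives each Taylor coefficient.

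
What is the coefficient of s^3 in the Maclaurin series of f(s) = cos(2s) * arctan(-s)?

7/3

Multiply the two series term by term and collect like powers.
f(0) = 0
f′(0) = -1
f′′(0) = 0
f′′′(0) = 14
So c_3 = f′′′(0)/3! = 7/3.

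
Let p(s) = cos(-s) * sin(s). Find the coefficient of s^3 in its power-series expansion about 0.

-2/3

Write out both Maclaurin series and multiply, keeping only the needed powers.
p(0) = 0
p′(0) = 1
p′′(0) = 0
p′′′(0) = -4
So c_3 = p′′′(0)/3! = -2/3.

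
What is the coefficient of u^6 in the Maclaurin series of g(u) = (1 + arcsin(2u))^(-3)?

Plug the Maclaurin series of the inner function into that of the outer and collect terms.
g(0) = 1
g′(0) = -6
g′′(0) = 48
g′′′(0) = -504
g^(4)(0) = 6528
g^(5)(0) = -100704
g^(6)(0) = 1800192
So c_6 = g^(6)(0)/6! = 37504/15.

37504/15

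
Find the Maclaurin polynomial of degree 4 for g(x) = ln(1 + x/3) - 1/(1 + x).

-325*x^4/324 + 82*x^3/81 - 19*x^2/18 + 4*x/3 - 1

Add the two expansions coefficient-wise.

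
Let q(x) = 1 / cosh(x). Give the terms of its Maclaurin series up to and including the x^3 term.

Invert the denominator's series and multiply.

1 - x^2/2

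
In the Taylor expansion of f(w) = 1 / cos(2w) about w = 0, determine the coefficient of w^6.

244/45

Write the quotient as an unknown series and match coefficients against numerator = denominator · series.
f(0) = 1
f′(0) = 0
f′′(0) = 4
f′′′(0) = 0
f^(4)(0) = 80
f^(5)(0) = 0
f^(6)(0) = 3904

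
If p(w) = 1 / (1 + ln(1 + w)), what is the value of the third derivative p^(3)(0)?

Expand as Σ (-1)^k u^k with u equal to the inner function's series.
From the series, [w^3] p = -7/3; multiply by 3! = 6 to get -14.

-14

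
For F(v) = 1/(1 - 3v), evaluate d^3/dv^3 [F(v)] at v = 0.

Compute the successive derivatives at the expansion point and divide by k!.
The coefficient of v^3 in the expansion is 27, so F′′′(0) = 3! * (27) = 162.

162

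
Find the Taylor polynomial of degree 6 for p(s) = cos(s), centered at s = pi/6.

-sqrt(3)*(s - pi/6)^6/1440 - (s - pi/6)^5/240 + sqrt(3)*(s - pi/6)^4/48 + (s - pi/6)^3/12 - sqrt(3)*(s - pi/6)^2/4 - (s - pi/6)/2 + sqrt(3)/2

Differentiate repeatedly and evaluate at the center.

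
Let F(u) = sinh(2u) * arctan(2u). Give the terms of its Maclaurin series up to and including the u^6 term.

Expand each factor separately, then convolve coefficients.
[u^0] = 0;  [u^1] = 0;  [u^2] = 4;  [u^3] = 0;  [u^4] = -8/3;  [u^5] = 0;  [u^6] = 88/9.

88*u^6/9 - 8*u^4/3 + 4*u^2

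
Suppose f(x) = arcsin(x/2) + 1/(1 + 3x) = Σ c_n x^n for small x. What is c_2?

9

Add the two expansions coefficient-wise.
f(0) = 1
f′(0) = -5/2
f′′(0) = 18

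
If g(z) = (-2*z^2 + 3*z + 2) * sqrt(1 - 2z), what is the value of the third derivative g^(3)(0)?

-3

Distribute the polynomial across the series and collect like powers.
From the series, [z^3] g = -1/2; multiply by 3! = 6 to get -3.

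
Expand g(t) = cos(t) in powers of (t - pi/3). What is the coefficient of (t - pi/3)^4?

[(t - pi/3)^0] = 1/2;  [(t - pi/3)^1] = -sqrt(3)/2;  [(t - pi/3)^2] = -1/4;  [(t - pi/3)^3] = sqrt(3)/12;  [(t - pi/3)^4] = 1/48.

1/48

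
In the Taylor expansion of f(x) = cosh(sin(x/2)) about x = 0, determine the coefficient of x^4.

Compose series: expand the inner function first, then feed it into the outer expansion.
f(0) = 1
f′(0) = 0
f′′(0) = 1/4
f′′′(0) = 0
f^(4)(0) = -3/16
So c_4 = f^(4)(0)/4! = -1/128.

-1/128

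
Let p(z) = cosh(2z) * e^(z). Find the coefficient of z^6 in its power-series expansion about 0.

Write out both Maclaurin series and multiply, keeping only the needed powers.
[z^0] = 1;  [z^1] = 1;  [z^2] = 5/2;  [z^3] = 13/6;  [z^4] = 41/24;  [z^5] = 121/120;  [z^6] = 73/144.

73/144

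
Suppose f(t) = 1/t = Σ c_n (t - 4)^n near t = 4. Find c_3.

-1/256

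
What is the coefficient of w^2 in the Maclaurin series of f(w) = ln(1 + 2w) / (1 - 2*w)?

Use 1/(1 - r) = Σ r^k on the denominator, then take the Cauchy product.
[w^0] = 0;  [w^1] = 2;  [w^2] = 2.

2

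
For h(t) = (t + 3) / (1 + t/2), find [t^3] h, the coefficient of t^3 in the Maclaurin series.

-1/8

Shift and add copies of the series according to the polynomial's terms.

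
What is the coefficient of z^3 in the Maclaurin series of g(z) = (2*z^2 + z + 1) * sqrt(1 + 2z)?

2

Multiply each power in the prefactor through the base expansion.
g(0) = 1
g′(0) = 2
g′′(0) = 5
g′′′(0) = 12
Then c_k = g^(k)(0)/k! gives each Taylor coefficient.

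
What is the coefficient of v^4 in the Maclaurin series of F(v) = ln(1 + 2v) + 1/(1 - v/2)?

-63/16

Combine the two series term by term.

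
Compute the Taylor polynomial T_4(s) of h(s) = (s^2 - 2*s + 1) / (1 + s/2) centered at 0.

Multiply each power in the prefactor through the base expansion.

9*s^4/16 - 9*s^3/8 + 9*s^2/4 - 5*s/2 + 1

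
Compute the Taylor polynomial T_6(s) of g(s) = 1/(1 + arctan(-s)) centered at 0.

Plug the Maclaurin series of the inner function into that of the outer and collect terms.
g(0) = 1
g′(0) = 1
g′′(0) = 2
g′′′(0) = 4
g^(4)(0) = 8
g^(5)(0) = 24
g^(6)(0) = 128

8*s^6/45 + s^5/5 + s^4/3 + 2*s^3/3 + s^2 + s + 1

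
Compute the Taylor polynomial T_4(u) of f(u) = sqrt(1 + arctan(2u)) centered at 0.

17*u^4/24 - 5*u^3/6 - u^2/2 + u + 1

Plug the Maclaurin series of the inner function into that of the outer and collect terms.
f(0) = 1
f′(0) = 1
f′′(0) = -1
f′′′(0) = -5
f^(4)(0) = 17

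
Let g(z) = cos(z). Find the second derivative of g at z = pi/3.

The coefficient of (z - pi/3)^2 in the expansion is -1/4, so g′′(pi/3) = 2! * (-1/4) = -1/2.

-1/2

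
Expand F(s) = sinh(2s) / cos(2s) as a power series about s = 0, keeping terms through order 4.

16*s^3/3 + 2*s

Invert the denominator's series and multiply.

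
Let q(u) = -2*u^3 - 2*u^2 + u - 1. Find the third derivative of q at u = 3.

-12

Apply the Taylor formula c_k = f^(k)(a)/k!.
The coefficient of (u - 3)^3 in the expansion is -2, so q′′′(3) = 3! * (-2) = -12.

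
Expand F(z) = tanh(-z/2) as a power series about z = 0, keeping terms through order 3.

z^3/24 - z/2

Compute the successive derivatives at the expansion point and divide by k!.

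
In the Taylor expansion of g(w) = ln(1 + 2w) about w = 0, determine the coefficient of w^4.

-4

Apply the Taylor formula c_k = f^(k)(a)/k!.
g(0) = 0
g′(0) = 2
g′′(0) = -4
g′′′(0) = 16
g^(4)(0) = -96
Then c_k = g^(k)(0)/k! gives each Taylor coefficient.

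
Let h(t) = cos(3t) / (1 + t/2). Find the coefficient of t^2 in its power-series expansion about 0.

Write out both Maclaurin series and multiply, keeping only the needed powers.
h(0) = 1
h′(0) = -1/2
h′′(0) = -17/2
The Taylor polynomial is Σ h^(k)(0)/k! · t^k.

-17/4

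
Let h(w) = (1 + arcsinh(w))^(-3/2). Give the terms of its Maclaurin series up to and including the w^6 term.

4993*w^6/3072 - 2209*w^5/1280 + 235*w^4/128 - 31*w^3/16 + 15*w^2/8 - 3*w/2 + 1

Plug the Maclaurin series of the inner function into that of the outer and collect terms.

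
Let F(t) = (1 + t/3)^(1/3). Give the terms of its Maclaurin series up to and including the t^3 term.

5*t^3/2187 - t^2/81 + t/9 + 1

Differentiate repeatedly and evaluate at the center.
F(0) = 1
F′(0) = 1/9
F′′(0) = -2/81
F′′′(0) = 10/729
The Taylor polynomial is Σ F^(k)(0)/k! · t^k.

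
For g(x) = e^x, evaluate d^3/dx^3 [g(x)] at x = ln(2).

The coefficient of (x - ln(2))^3 in the expansion is 1/3, so g′′′(ln(2)) = 3! * (1/3) = 2.

2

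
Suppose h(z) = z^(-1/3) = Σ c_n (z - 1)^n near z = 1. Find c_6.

h(1) = 1
h′(1) = -1/3
h′′(1) = 4/9
h′′′(1) = -28/27
h^(4)(1) = 280/81
h^(5)(1) = -3640/243
h^(6)(1) = 58240/729
So c_6 = h^(6)(1)/6! = 728/6561.

728/6561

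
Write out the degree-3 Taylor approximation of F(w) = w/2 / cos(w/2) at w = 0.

w^3/16 + w/2

Divide the numerator series by the denominator series (power-series long division).
F(0) = 0
F′(0) = 1/2
F′′(0) = 0
F′′′(0) = 3/8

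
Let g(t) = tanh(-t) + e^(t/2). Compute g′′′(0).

Combine the two series term by term.
The coefficient of t^3 in the expansion is 17/48, so g′′′(0) = 3! * (17/48) = 17/8.

17/8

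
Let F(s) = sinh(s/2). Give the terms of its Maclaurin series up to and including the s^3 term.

s^3/48 + s/2

Apply the Taylor formula c_k = f^(k)(a)/k!.
F(0) = 0
F′(0) = 1/2
F′′(0) = 0
F′′′(0) = 1/8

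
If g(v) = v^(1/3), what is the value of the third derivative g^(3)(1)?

10/27

From the series, [(v - 1)^3] g = 5/81; multiply by 3! = 6 to get 10/27.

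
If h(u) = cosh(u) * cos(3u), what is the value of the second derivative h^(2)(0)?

Multiply the two series term by term and collect like powers.
The coefficient of u^2 in the expansion is -4, so h′′(0) = 2! * (-4) = -8.

-8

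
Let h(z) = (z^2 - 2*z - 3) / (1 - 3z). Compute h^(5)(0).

Shift and add copies of the series according to the polynomial's terms.
The coefficient of z^5 in the expansion is -864, so h^(5)(0) = 5! * (-864) = -103680.

-103680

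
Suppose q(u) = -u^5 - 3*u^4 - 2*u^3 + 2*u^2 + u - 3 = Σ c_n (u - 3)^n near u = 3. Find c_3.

-128

q(3) = -522
q′(3) = -770
q′′(3) = -896
q′′′(3) = -768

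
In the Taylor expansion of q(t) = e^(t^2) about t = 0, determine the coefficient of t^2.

[t^0] = 1;  [t^1] = 0;  [t^2] = 1.
So c_2 = q′′(0)/2! = 1.

1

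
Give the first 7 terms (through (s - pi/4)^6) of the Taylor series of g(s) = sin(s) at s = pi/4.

-sqrt(2)*(s - pi/4)^6/1440 + sqrt(2)*(s - pi/4)^5/240 + sqrt(2)*(s - pi/4)^4/48 - sqrt(2)*(s - pi/4)^3/12 - sqrt(2)*(s - pi/4)^2/4 + sqrt(2)*(s - pi/4)/2 + sqrt(2)/2

g(pi/4) = sqrt(2)/2
g′(pi/4) = sqrt(2)/2
g′′(pi/4) = -sqrt(2)/2
g′′′(pi/4) = -sqrt(2)/2
g^(4)(pi/4) = sqrt(2)/2
g^(5)(pi/4) = sqrt(2)/2
g^(6)(pi/4) = -sqrt(2)/2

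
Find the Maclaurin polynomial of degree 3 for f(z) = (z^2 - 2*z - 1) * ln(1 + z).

5*z^3/3 - 3*z^2/2 - z

Distribute the polynomial across the series and collect like powers.
f(0) = 0
f′(0) = -1
f′′(0) = -3
f′′′(0) = 10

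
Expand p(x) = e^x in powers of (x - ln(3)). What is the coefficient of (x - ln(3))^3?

Use the known series and substitute for the argument.
p(ln(3)) = 3
p′(ln(3)) = 3
p′′(ln(3)) = 3
p′′′(ln(3)) = 3

1/2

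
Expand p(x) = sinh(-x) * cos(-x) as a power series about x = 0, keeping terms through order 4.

Expand each factor separately, then convolve coefficients.

x^3/3 - x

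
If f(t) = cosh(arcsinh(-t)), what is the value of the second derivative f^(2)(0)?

1

Let u equal the inner series; expand the outer function in u and truncate.
From the series, [t^2] f = 1/2; multiply by 2! = 2 to get 1.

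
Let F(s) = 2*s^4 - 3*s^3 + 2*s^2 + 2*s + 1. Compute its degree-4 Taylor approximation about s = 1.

2*(s - 1)^4 + 5*(s - 1)^3 + 5*(s - 1)^2 + 5*(s - 1) + 4

F(1) = 4
F′(1) = 5
F′′(1) = 10
F′′′(1) = 30
F^(4)(1) = 48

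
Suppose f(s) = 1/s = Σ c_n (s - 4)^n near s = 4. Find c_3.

-1/256

f(4) = 1/4
f′(4) = -1/16
f′′(4) = 1/32
f′′′(4) = -3/128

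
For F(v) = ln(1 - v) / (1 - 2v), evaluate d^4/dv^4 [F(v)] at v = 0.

-262

Take the Cauchy product of the two expansions.
From the series, [v^4] F = -131/12; multiply by 4! = 24 to get -262.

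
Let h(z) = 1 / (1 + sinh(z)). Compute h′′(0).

2

Write 1/(1+u) = 1 - u + u^2 - u^3 + ... and substitute the series for u.
From the series, [z^2] h = 1; multiply by 2! = 2 to get 2.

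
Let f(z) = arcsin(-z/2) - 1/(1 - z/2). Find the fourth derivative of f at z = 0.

-3/2

Add the two expansions coefficient-wise.
From the series, [z^4] f = -1/16; multiply by 4! = 24 to get -3/2.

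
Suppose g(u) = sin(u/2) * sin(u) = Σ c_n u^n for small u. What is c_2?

Write out both Maclaurin series and multiply, keeping only the needed powers.
g(0) = 0
g′(0) = 0
g′′(0) = 1

1/2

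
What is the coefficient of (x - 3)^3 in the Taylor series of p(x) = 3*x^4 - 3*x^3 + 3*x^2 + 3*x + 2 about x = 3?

33

p(3) = 200
p′(3) = 264
p′′(3) = 276
p′′′(3) = 198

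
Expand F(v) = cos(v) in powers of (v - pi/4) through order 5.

-sqrt(2)*(v - pi/4)^5/240 + sqrt(2)*(v - pi/4)^4/48 + sqrt(2)*(v - pi/4)^3/12 - sqrt(2)*(v - pi/4)^2/4 - sqrt(2)*(v - pi/4)/2 + sqrt(2)/2

Differentiate repeatedly and evaluate at the center.
F(pi/4) = sqrt(2)/2
F′(pi/4) = -sqrt(2)/2
F′′(pi/4) = -sqrt(2)/2
F′′′(pi/4) = sqrt(2)/2
F^(4)(pi/4) = sqrt(2)/2
F^(5)(pi/4) = -sqrt(2)/2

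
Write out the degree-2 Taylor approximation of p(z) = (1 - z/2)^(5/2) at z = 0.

15*z^2/32 - 5*z/4 + 1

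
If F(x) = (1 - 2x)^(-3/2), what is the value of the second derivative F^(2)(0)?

15

From the series, [x^2] F = 15/2; multiply by 2! = 2 to get 15.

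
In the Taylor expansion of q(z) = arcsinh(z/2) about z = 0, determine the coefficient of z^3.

-1/48

[z^0] = 0;  [z^1] = 1/2;  [z^2] = 0;  [z^3] = -1/48.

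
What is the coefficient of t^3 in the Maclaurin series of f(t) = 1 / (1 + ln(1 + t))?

Use the geometric series for the reciprocal, then substitute.
[t^0] = 1;  [t^1] = -1;  [t^2] = 3/2;  [t^3] = -7/3.

-7/3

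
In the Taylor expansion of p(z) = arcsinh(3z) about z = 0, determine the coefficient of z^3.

-9/2

[z^0] = 0;  [z^1] = 3;  [z^2] = 0;  [z^3] = -9/2.
So c_3 = p′′′(0)/3! = -9/2.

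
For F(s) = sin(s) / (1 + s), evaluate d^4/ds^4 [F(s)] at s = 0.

-20

Write out both Maclaurin series and multiply, keeping only the needed powers.
The coefficient of s^4 in the expansion is -5/6, so F^(4)(0) = 4! * (-5/6) = -20.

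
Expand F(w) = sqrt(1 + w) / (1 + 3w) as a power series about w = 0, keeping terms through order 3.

-353*w^3/16 + 59*w^2/8 - 5*w/2 + 1

Expand each factor separately, then convolve coefficients.
F(0) = 1
F′(0) = -5/2
F′′(0) = 59/4
F′′′(0) = -1059/8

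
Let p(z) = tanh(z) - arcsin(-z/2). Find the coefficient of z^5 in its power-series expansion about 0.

521/3840

Add the two expansions coefficient-wise.
p(0) = 0
p′(0) = 3/2
p′′(0) = 0
p′′′(0) = -15/8
p^(4)(0) = 0
p^(5)(0) = 521/32
Then c_k = p^(k)(0)/k! gives each Taylor coefficient.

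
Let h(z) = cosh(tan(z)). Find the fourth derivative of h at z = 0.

9

Let u equal the inner series; expand the outer function in u and truncate.
The coefficient of z^4 in the expansion is 3/8, so h^(4)(0) = 4! * (3/8) = 9.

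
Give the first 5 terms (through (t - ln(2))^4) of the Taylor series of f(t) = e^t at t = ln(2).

f(ln(2)) = 2
f′(ln(2)) = 2
f′′(ln(2)) = 2
f′′′(ln(2)) = 2
f^(4)(ln(2)) = 2
The Taylor polynomial is Σ f^(k)(ln(2))/k! · (t - ln(2))^k.

(t - ln(2))^4/12 + (t - ln(2))^3/3 + (t - ln(2))^2 + 2*(t - ln(2)) + 2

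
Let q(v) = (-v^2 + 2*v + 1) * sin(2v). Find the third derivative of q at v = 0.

Distribute the polynomial across the series and collect like powers.
From the series, [v^3] q = -10/3; multiply by 3! = 6 to get -20.

-20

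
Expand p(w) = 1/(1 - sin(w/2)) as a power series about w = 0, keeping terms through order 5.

Plug the Maclaurin series of the inner function into that of the outer and collect terms.
[w^0] = 1;  [w^1] = 1/2;  [w^2] = 1/4;  [w^3] = 5/48;  [w^4] = 1/24;  [w^5] = 61/3840.

61*w^5/3840 + w^4/24 + 5*w^3/48 + w^2/4 + w/2 + 1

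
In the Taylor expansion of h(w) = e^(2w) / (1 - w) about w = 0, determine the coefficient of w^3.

19/3

Take the Cauchy product of the two expansions.
[w^0] = 1;  [w^1] = 3;  [w^2] = 5;  [w^3] = 19/3.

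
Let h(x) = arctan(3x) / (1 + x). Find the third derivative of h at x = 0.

Take the Cauchy product of the two expansions.
The coefficient of x^3 in the expansion is -6, so h′′′(0) = 3! * (-6) = -36.

-36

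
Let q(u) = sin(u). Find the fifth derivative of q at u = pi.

-1

Apply the Taylor formula c_k = f^(k)(a)/k!.
The coefficient of (u - pi)^5 in the expansion is -1/120, so q^(5)(pi) = 5! * (-1/120) = -1.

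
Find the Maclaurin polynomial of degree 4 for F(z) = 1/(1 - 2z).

Use the known series and substitute for the argument.
F(0) = 1
F′(0) = 2
F′′(0) = 8
F′′′(0) = 48
F^(4)(0) = 384
Dividing each by k! gives the coefficients c_0, ..., c_4.

16*z^4 + 8*z^3 + 4*z^2 + 2*z + 1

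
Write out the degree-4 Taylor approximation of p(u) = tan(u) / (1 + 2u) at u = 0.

-26*u^4/3 + 13*u^3/3 - 2*u^2 + u

Multiply the two series term by term and collect like powers.
[u^0] = 0;  [u^1] = 1;  [u^2] = -2;  [u^3] = 13/3;  [u^4] = -26/3.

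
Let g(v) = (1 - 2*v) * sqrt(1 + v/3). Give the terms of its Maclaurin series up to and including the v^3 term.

13*v^3/432 - 25*v^2/72 - 11*v/6 + 1

Shift and add copies of the series according to the polynomial's terms.
g(0) = 1
g′(0) = -11/6
g′′(0) = -25/36
g′′′(0) = 13/72
The Taylor polynomial is Σ g^(k)(0)/k! · v^k.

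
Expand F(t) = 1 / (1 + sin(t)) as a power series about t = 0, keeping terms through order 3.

Use the geometric series for the reciprocal, then substitute.
[t^0] = 1;  [t^1] = -1;  [t^2] = 1;  [t^3] = -5/6.

-5*t^3/6 + t^2 - t + 1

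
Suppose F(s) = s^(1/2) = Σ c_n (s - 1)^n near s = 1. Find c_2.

Compute the successive derivatives at the expansion point and divide by k!.
[(s - 1)^0] = 1;  [(s - 1)^1] = 1/2;  [(s - 1)^2] = -1/8.

-1/8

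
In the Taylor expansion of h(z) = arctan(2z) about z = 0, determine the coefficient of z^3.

-8/3

[z^0] = 0;  [z^1] = 2;  [z^2] = 0;  [z^3] = -8/3.
So c_3 = h′′′(0)/3! = -8/3.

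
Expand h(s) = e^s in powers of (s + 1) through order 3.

h(-1) = e^(-1)
h′(-1) = e^(-1)
h′′(-1) = e^(-1)
h′′′(-1) = e^(-1)

(s + 1)^3*e^(-1)/6 + (s + 1)^2*e^(-1)/2 + (s + 1)*e^(-1) + e^(-1)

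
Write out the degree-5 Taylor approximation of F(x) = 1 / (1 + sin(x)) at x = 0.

-61*x^5/120 + 2*x^4/3 - 5*x^3/6 + x^2 - x + 1

Use the geometric series for the reciprocal, then substitute.
F(0) = 1
F′(0) = -1
F′′(0) = 2
F′′′(0) = -5
F^(4)(0) = 16
F^(5)(0) = -61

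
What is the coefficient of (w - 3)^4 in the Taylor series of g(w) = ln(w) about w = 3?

-1/324

g(3) = ln(3)
g′(3) = 1/3
g′′(3) = -1/9
g′′′(3) = 2/27
g^(4)(3) = -2/27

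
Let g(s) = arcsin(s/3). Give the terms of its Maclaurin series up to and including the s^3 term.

s^3/162 + s/3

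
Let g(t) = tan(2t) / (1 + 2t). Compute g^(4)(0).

Multiply the two series term by term and collect like powers.
From the series, [t^4] g = -64/3; multiply by 4! = 24 to get -512.

-512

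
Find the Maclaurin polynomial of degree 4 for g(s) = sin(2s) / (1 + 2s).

-40*s^4/3 + 20*s^3/3 - 4*s^2 + 2*s

Take the Cauchy product of the two expansions.
[s^0] = 0;  [s^1] = 2;  [s^2] = -4;  [s^3] = 20/3;  [s^4] = -40/3.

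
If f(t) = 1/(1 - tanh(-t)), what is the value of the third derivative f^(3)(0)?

-4

Let u equal the inner series; expand the outer function in u and truncate.
From the series, [t^3] f = -2/3; multiply by 3! = 6 to get -4.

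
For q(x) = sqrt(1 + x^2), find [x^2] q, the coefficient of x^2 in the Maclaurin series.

1/2

Use the known series and substitute for the argument.
[x^0] = 1;  [x^1] = 0;  [x^2] = 1/2.
So c_2 = q′′(0)/2! = 1/2.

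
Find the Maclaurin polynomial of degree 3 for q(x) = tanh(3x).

Use the known series and substitute for the argument.
q(0) = 0
q′(0) = 3
q′′(0) = 0
q′′′(0) = -54

-9*x^3 + 3*x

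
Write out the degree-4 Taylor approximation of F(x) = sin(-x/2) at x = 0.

x^3/48 - x/2

F(0) = 0
F′(0) = -1/2
F′′(0) = 0
F′′′(0) = 1/8
F^(4)(0) = 0
Then c_k = F^(k)(0)/k! gives each Taylor coefficient.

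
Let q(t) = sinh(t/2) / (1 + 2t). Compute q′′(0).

-2

Write out both Maclaurin series and multiply, keeping only the needed powers.
The coefficient of t^2 in the expansion is -1, so q′′(0) = 2! * (-1) = -2.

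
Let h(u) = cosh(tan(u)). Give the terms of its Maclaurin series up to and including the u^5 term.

3*u^4/8 + u^2/2 + 1

Let u equal the inner series; expand the outer function in u and truncate.
[u^0] = 1;  [u^1] = 0;  [u^2] = 1/2;  [u^3] = 0;  [u^4] = 3/8;  [u^5] = 0.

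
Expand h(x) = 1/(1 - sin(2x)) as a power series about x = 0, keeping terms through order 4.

32*x^4/3 + 20*x^3/3 + 4*x^2 + 2*x + 1

Plug the Maclaurin series of the inner function into that of the outer and collect terms.
h(0) = 1
h′(0) = 2
h′′(0) = 8
h′′′(0) = 40
h^(4)(0) = 256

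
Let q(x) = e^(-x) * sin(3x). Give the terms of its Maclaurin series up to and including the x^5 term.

Multiply the two series term by term and collect like powers.

-x^5/10 + 4*x^4 - 3*x^3 - 3*x^2 + 3*x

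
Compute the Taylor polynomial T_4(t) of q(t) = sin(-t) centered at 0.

t^3/6 - t

Differentiate repeatedly and evaluate at the center.
q(0) = 0
q′(0) = -1
q′′(0) = 0
q′′′(0) = 1
q^(4)(0) = 0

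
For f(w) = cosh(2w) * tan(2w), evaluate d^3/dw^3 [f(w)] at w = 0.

40

Multiply the two series term by term and collect like powers.
The coefficient of w^3 in the expansion is 20/3, so f′′′(0) = 3! * (20/3) = 40.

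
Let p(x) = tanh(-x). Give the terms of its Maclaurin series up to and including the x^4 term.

x^3/3 - x

Compute the successive derivatives at the expansion point and divide by k!.
[x^0] = 0;  [x^1] = -1;  [x^2] = 0;  [x^3] = 1/3;  [x^4] = 0.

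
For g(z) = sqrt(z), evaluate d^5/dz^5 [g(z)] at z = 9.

35/209952

From the series, [(z - 9)^5] g = 7/5038848; multiply by 5! = 120 to get 35/209952.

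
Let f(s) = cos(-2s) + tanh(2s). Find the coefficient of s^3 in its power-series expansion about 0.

-8/3

Add the two expansions coefficient-wise.
[s^0] = 1;  [s^1] = 2;  [s^2] = -2;  [s^3] = -8/3.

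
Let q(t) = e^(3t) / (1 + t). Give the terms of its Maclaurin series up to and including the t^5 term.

Expand each factor separately, then convolve coefficients.
[t^0] = 1;  [t^1] = 2;  [t^2] = 5/2;  [t^3] = 2;  [t^4] = 11/8;  [t^5] = 13/20.

13*t^5/20 + 11*t^4/8 + 2*t^3 + 5*t^2/2 + 2*t + 1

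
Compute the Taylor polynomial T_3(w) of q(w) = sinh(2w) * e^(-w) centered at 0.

Write out both Maclaurin series and multiply, keeping only the needed powers.

7*w^3/3 - 2*w^2 + 2*w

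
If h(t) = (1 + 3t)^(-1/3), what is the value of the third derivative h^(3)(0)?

From the series, [t^3] h = -14/3; multiply by 3! = 6 to get -28.

-28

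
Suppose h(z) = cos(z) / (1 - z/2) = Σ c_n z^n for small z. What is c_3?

Multiply the two series term by term and collect like powers.

-1/8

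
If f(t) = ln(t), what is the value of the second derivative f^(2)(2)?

-1/4

The coefficient of (t - 2)^2 in the expansion is -1/8, so f′′(2) = 2! * (-1/8) = -1/4.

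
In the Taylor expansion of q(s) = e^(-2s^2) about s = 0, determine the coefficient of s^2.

-2

q(0) = 1
q′(0) = 0
q′′(0) = -4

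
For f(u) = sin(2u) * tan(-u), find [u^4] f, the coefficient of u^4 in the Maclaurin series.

Multiply the two series term by term and collect like powers.
f(0) = 0
f′(0) = 0
f′′(0) = -4
f′′′(0) = 0
f^(4)(0) = 16
So c_4 = f^(4)(0)/4! = 2/3.

2/3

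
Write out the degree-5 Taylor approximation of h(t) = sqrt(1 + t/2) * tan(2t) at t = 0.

64181*t^5/15360 + 131*t^4/192 + 125*t^3/48 + t^2/2 + 2*t

Take the Cauchy product of the two expansions.
h(0) = 0
h′(0) = 2
h′′(0) = 1
h′′′(0) = 125/8
h^(4)(0) = 131/8
h^(5)(0) = 64181/128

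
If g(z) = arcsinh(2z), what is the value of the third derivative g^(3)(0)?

Use the known series and substitute for the argument.
The coefficient of z^3 in the expansion is -4/3, so g′′′(0) = 3! * (-4/3) = -8.

-8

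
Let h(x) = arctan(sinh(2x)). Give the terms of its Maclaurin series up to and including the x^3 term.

-4*x^3/3 + 2*x

Let u equal the inner series; expand the outer function in u and truncate.
h(0) = 0
h′(0) = 2
h′′(0) = 0
h′′′(0) = -8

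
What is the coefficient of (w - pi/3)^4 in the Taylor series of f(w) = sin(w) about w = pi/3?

f(pi/3) = sqrt(3)/2
f′(pi/3) = 1/2
f′′(pi/3) = -sqrt(3)/2
f′′′(pi/3) = -1/2
f^(4)(pi/3) = sqrt(3)/2
Then c_k = f^(k)(pi/3)/k! gives each Taylor coefficient.

sqrt(3)/48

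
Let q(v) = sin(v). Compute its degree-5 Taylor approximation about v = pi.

Compute the successive derivatives at the expansion point and divide by k!.

-(v - pi)^5/120 + (v - pi)^3/6 - (v - pi)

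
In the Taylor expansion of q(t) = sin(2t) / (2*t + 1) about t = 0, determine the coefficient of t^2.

-4

Multiply the numerator's expansion by the denominator's geometric series.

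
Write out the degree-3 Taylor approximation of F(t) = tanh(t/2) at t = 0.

[t^0] = 0;  [t^1] = 1/2;  [t^2] = 0;  [t^3] = -1/24.

-t^3/24 + t/2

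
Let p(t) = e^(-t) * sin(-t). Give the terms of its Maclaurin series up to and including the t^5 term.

t^5/30 - t^3/3 + t^2 - t

Multiply the two series term by term and collect like powers.
p(0) = 0
p′(0) = -1
p′′(0) = 2
p′′′(0) = -2
p^(4)(0) = 0
p^(5)(0) = 4
The Taylor polynomial is Σ p^(k)(0)/k! · t^k.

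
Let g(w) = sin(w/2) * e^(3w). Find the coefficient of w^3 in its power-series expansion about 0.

Write out both Maclaurin series and multiply, keeping only the needed powers.
g(0) = 0
g′(0) = 1/2
g′′(0) = 3
g′′′(0) = 107/8

107/48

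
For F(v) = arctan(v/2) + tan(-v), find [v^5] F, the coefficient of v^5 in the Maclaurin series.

Add the two expansions coefficient-wise.
F(0) = 0
F′(0) = -1/2
F′′(0) = 0
F′′′(0) = -9/4
F^(4)(0) = 0
F^(5)(0) = -61/4

-61/480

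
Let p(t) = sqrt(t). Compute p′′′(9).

1/648

Use the known series and substitute for the argument.
From the series, [(t - 9)^3] p = 1/3888; multiply by 3! = 6 to get 1/648.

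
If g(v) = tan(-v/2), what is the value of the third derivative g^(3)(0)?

Differentiate repeatedly and evaluate at the center.
The coefficient of v^3 in the expansion is -1/24, so g′′′(0) = 3! * (-1/24) = -1/4.

-1/4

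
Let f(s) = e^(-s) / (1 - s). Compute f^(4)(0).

Expand each factor separately, then convolve coefficients.
From the series, [s^4] f = 3/8; multiply by 4! = 24 to get 9.

9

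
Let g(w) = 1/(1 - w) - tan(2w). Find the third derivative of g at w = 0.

Add the two expansions coefficient-wise.
From the series, [w^3] g = -5/3; multiply by 3! = 6 to get -10.

-10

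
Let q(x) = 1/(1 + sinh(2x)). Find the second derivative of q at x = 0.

8

Let u equal the inner series; expand the outer function in u and truncate.
From the series, [x^2] q = 4; multiply by 2! = 2 to get 8.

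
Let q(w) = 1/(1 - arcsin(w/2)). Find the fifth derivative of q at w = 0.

189/32

Compose series: expand the inner function first, then feed it into the outer expansion.
The coefficient of w^5 in the expansion is 63/1280, so q^(5)(0) = 5! * (63/1280) = 189/32.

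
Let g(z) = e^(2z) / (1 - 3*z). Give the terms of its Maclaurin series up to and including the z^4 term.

Multiply the numerator's expansion by the denominator's geometric series.
g(0) = 1
g′(0) = 5
g′′(0) = 34
g′′′(0) = 314
g^(4)(0) = 3784
Then c_k = g^(k)(0)/k! gives each Taylor coefficient.

473*z^4/3 + 157*z^3/3 + 17*z^2 + 5*z + 1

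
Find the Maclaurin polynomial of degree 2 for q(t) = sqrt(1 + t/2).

-t^2/32 + t/4 + 1

[t^0] = 1;  [t^1] = 1/4;  [t^2] = -1/32.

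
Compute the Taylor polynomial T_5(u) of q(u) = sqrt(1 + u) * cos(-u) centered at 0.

13*u^5/768 + 25*u^4/384 - 3*u^3/16 - 5*u^2/8 + u/2 + 1

Multiply the two series term by term and collect like powers.
q(0) = 1
q′(0) = 1/2
q′′(0) = -5/4
q′′′(0) = -9/8
q^(4)(0) = 25/16
q^(5)(0) = 65/32
The Taylor polynomial is Σ q^(k)(0)/k! · u^k.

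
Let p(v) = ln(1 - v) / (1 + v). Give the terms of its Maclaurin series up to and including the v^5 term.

Write out both Maclaurin series and multiply, keeping only the needed powers.
p(0) = 0
p′(0) = -1
p′′(0) = 1
p′′′(0) = -5
p^(4)(0) = 14
p^(5)(0) = -94
Then c_k = p^(k)(0)/k! gives each Taylor coefficient.

-47*v^5/60 + 7*v^4/12 - 5*v^3/6 + v^2/2 - v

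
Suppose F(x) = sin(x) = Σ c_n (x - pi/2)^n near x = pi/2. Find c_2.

-1/2

Differentiate repeatedly and evaluate at the center.
So c_2 = F′′(pi/2)/2! = -1/2.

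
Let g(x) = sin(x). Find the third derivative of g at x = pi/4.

-sqrt(2)/2

The coefficient of (x - pi/4)^3 in the expansion is -sqrt(2)/12, so g′′′(pi/4) = 3! * (-sqrt(2)/12) = -sqrt(2)/2.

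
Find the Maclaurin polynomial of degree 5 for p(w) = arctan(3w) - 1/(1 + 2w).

Expand each term separately and add.
p(0) = -1
p′(0) = 5
p′′(0) = -8
p′′′(0) = -6
p^(4)(0) = -384
p^(5)(0) = 9672

403*w^5/5 - 16*w^4 - w^3 - 4*w^2 + 5*w - 1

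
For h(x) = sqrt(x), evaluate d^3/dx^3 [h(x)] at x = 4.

3/256

From the series, [(x - 4)^3] h = 1/512; multiply by 3! = 6 to get 3/256.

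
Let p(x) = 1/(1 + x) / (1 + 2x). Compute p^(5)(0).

-7560

Multiply the two series term by term and collect like powers.
The coefficient of x^5 in the expansion is -63, so p^(5)(0) = 5! * (-63) = -7560.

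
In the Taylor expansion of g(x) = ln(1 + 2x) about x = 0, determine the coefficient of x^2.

-2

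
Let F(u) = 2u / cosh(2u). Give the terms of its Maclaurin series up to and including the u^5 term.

20*u^5/3 - 4*u^3 + 2*u

Divide the numerator series by the denominator series (power-series long division).
[u^0] = 0;  [u^1] = 2;  [u^2] = 0;  [u^3] = -4;  [u^4] = 0;  [u^5] = 20/3.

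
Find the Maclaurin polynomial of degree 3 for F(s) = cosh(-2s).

2*s^2 + 1

[s^0] = 1;  [s^1] = 0;  [s^2] = 2;  [s^3] = 0.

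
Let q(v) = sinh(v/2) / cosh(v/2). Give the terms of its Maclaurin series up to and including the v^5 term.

v^5/240 - v^3/24 + v/2

Divide the numerator series by the denominator series (power-series long division).
q(0) = 0
q′(0) = 1/2
q′′(0) = 0
q′′′(0) = -1/4
q^(4)(0) = 0
q^(5)(0) = 1/2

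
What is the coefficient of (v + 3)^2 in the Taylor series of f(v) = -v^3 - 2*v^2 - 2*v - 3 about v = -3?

f(-3) = 12
f′(-3) = -17
f′′(-3) = 14
So c_2 = f′′(-3)/2! = 7.

7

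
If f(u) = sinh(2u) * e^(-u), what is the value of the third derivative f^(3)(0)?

14

Multiply the two series term by term and collect like powers.
The coefficient of u^3 in the expansion is 7/3, so f′′′(0) = 3! * (7/3) = 14.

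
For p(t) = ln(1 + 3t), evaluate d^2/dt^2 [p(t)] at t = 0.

The coefficient of t^2 in the expansion is -9/2, so p′′(0) = 2! * (-9/2) = -9.

-9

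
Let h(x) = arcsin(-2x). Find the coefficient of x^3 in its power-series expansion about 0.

-4/3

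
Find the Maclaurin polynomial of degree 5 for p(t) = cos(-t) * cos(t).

Multiply the two series term by term and collect like powers.

t^4/3 - t^2 + 1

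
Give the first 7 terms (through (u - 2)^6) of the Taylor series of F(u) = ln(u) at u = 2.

-(u - 2)^6/384 + (u - 2)^5/160 - (u - 2)^4/64 + (u - 2)^3/24 - (u - 2)^2/8 + (u - 2)/2 + ln(2)

[(u - 2)^0] = ln(2);  [(u - 2)^1] = 1/2;  [(u - 2)^2] = -1/8;  [(u - 2)^3] = 1/24;  [(u - 2)^4] = -1/64;  [(u - 2)^5] = 1/160;  [(u - 2)^6] = -1/384.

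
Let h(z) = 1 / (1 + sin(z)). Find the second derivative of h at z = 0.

Use the geometric series for the reciprocal, then substitute.
From the series, [z^2] h = 1; multiply by 2! = 2 to get 2.

2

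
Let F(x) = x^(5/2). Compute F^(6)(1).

The coefficient of (x - 1)^6 in the expansion is -5/1024, so F^(6)(1) = 6! * (-5/1024) = -225/64.

-225/64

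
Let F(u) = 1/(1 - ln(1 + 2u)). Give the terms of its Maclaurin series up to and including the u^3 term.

Plug the Maclaurin series of the inner function into that of the outer and collect terms.
F(0) = 1
F′(0) = 2
F′′(0) = 4
F′′′(0) = 16
Dividing each by k! gives the coefficients c_0, ..., c_3.

8*u^3/3 + 2*u^2 + 2*u + 1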